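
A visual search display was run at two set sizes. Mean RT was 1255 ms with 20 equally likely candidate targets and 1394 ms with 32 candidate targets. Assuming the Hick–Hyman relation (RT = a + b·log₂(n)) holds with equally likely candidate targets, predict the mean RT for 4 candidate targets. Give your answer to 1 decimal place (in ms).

Solve the two-equation system in a and b:
  b = (1394 − 1255) / (log₂ 32 − log₂ 20) = 139 / (5 − 4.3219) = 204.993 ms/bit
  a = 1255 − 204.993 × 4.3219 = 369.035 ms
Then RT(4) = 369.035 + 204.993 × log₂ 4 = 369.035 + 204.993 × 2 ≈ 779.021 ms.

779.0 ms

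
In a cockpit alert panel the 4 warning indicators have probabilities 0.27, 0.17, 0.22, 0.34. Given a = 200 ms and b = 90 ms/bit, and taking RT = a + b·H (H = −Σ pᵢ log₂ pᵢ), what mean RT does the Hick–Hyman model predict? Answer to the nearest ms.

Entropy contributions −pᵢ log₂ pᵢ: 0.5100, 0.4346, 0.4806, 0.5292; sum H = 1.9544 bits.
RT = a + bH = 200 + 90·1.9544 = 375.89 ms.

376 ms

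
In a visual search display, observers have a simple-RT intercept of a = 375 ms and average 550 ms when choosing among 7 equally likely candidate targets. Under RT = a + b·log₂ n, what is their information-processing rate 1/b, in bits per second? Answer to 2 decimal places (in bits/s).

16.04 bits/s

Choice component = 550 − 375 = 175 ms over log₂(7) = 2.8074 bits.
b = 175 / 2.8074 = 62.336 ms/bit, so 1/b = 16.042 bits/s.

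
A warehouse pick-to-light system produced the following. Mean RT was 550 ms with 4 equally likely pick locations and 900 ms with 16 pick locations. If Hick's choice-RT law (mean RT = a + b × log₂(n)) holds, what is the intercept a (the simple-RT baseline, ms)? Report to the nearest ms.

200 ms

The slope on a log₂ axis is (900 − 550) / (4 − 2) = 175 ms/bit.
Intercept: a = 550 − 175·log₂(4) = 200.000 ms.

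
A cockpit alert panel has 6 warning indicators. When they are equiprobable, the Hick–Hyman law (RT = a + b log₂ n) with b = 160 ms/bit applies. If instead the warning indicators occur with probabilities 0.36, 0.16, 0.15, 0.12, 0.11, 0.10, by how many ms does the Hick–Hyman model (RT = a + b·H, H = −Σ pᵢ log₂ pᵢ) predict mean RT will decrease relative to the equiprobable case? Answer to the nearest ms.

27 ms

Equiprobable entropy H₀ = log₂ 6 = 2.5850 bits.
Skewed entropy H = −Σ pᵢ log₂ pᵢ = 2.4137 bits.
ΔRT = b·(H₀ − H) = 160 × 0.1712 = 27.40 ms.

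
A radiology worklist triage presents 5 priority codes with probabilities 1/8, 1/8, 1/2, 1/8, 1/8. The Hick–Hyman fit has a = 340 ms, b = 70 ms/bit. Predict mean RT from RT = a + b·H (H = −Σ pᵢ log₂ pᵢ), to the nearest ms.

480 ms

H = −Σ pᵢ log₂ pᵢ = 0.125·3 + 0.125·3 + 0.5·1 + 0.125·3 + 0.125·3 = 2.000 bits.
RT = 340 + 70 × 2.000 = 480.00 ms.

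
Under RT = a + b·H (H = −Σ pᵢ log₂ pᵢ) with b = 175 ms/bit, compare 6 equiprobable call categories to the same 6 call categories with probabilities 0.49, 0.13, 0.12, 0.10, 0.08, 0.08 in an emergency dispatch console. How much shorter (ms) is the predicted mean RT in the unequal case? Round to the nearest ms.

73 ms

The RT saving is b·ΔH. Equiprobable H₀ = log₂(6) = 2.5850 bits; with the given probabilities H = 2.1692 bits.
b·(H₀ − H) = 175 × (2.5850 − 2.1692) = 72.76 ms.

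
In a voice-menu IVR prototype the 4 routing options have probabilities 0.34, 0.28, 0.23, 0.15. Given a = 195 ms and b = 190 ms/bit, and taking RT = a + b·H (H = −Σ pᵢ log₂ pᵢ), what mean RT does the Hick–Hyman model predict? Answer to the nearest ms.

564 ms

Entropy contributions −pᵢ log₂ pᵢ: 0.5292, 0.5142, 0.4877, 0.4105; sum H = 1.9416 bits.
RT = a + bH = 195 + 190·1.9416 = 563.91 ms.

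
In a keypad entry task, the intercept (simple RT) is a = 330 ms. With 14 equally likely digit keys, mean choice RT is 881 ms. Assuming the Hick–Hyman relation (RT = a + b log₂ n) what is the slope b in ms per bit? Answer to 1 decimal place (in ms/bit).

144.7 ms/bit

14 alternatives carry log₂ 14 = 3.8074 bits; the choice cost is 881 − 330 = 551 ms, so b = 551/3.8074 = 144.720 ms/bit.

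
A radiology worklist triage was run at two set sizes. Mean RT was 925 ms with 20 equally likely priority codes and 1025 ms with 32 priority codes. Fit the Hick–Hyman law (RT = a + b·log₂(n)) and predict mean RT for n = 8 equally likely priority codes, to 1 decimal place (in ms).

Fit slope and intercept:
  b = (1025 − 925) / (log₂ 32 − log₂ 20) = 100 / (5 − 4.3219) = 147.477 ms/bit
  a = 925 − 147.477 × 4.3219 = 287.615 ms
Then RT(8) = 287.615 + 147.477 × log₂ 8 = 287.615 + 147.477 × 3 ≈ 730.046 ms.

730.0 ms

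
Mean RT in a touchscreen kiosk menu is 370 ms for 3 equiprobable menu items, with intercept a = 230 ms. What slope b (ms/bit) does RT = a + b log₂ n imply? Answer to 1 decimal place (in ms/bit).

88.3 ms/bit

log₂(3) = 1.5850 bits.
b = (RT − a)/log₂ n = (370 − 230) / 1.5850 = 88.330 ms/bit.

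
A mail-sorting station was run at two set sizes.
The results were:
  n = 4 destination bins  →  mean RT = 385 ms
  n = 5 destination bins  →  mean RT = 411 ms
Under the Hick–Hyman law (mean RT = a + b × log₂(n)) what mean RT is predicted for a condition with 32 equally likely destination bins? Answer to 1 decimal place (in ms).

Fit slope and intercept:
  b = (411 − 385) / (log₂ 5 − log₂ 4) = 26 / (2.3219 − 2) = 80.763 ms/bit
  a = 385 − 80.763 × 2 = 223.473 ms
Then RT(32) = 223.473 + 80.763 × log₂ 32 = 223.473 + 80.763 × 5 ≈ 627.290 ms.

627.3 ms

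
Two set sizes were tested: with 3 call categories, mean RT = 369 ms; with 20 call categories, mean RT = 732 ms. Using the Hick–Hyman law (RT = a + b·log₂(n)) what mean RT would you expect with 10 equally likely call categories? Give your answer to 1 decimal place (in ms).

Fit slope and intercept:
  b = (732 − 369) / (log₂ 20 − log₂ 3) = 363 / (4.3219 − 1.5850) = 132.629 ms/bit
  a = 369 − 132.629 × 1.5850 = 158.789 ms
Then RT(10) = 158.789 + 132.629 × log₂ 10 = 158.789 + 132.629 × 3.3219 ≈ 599.371 ms.

599.4 ms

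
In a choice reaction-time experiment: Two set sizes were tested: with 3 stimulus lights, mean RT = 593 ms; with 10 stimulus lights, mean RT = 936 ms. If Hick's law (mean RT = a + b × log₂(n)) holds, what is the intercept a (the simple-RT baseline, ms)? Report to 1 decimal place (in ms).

Slope: b = (936 − 593) / (log₂ 10 − log₂ 3) = 343/1.7370 = 197.471 ms/bit.
Intercept: a = 593 − 197.471·log₂(3) = 280.016 ms.

280.0 ms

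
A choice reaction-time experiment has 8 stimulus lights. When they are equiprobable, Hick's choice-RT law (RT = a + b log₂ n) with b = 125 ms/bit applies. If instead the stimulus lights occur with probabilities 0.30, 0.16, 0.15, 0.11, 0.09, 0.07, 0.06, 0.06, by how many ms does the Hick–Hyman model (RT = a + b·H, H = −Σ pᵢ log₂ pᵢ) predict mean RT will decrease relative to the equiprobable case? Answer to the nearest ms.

Equiprobable entropy H₀ = log₂ 8 = 3.0000 bits.
Skewed entropy H = −Σ pᵢ log₂ pᵢ = 2.7732 bits.
ΔRT = b·(H₀ − H) = 125 × 0.2268 = 28.35 ms.

28 ms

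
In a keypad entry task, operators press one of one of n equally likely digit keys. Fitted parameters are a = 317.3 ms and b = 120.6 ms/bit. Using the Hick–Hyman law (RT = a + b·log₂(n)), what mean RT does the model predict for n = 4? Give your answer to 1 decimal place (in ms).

558.5 ms

log₂(4) = 2 bits, so RT = 317.3 + 120.6 × 2 ≈ 558.500 ms.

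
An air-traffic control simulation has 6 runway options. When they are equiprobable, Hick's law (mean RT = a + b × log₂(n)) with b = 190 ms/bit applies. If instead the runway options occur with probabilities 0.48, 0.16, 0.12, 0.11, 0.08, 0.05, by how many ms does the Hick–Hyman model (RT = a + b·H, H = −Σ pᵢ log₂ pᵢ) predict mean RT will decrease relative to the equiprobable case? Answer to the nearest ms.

81 ms

Equiprobable entropy H₀ = log₂ 6 = 2.5850 bits.
Skewed entropy H = −Σ pᵢ log₂ pᵢ = 2.1562 bits.
ΔRT = b·(H₀ − H) = 190 × 0.4287 = 81.46 ms.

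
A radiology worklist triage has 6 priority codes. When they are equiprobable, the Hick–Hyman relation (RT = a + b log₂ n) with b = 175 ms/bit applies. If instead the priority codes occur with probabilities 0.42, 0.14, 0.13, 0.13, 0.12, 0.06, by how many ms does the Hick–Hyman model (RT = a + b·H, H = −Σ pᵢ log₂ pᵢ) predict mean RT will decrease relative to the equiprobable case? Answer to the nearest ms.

50 ms

The RT saving is b·ΔH. Equiprobable H₀ = log₂(6) = 2.5850 bits; with the given probabilities H = 2.2986 bits.
b·(H₀ − H) = 175 × (2.5850 − 2.2986) = 50.11 ms.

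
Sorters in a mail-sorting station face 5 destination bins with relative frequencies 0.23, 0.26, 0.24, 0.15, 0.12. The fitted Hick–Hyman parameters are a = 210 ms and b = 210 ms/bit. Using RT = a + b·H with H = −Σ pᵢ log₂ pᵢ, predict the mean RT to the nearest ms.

H = 0.23·log₂(1/0.23) + 0.26·log₂(1/0.26) + 0.24·log₂(1/0.24) + 0.15·log₂(1/0.15) + 0.12·log₂(1/0.12) = 2.2647 bits.
RT = 210 + 210 × 2.2647 = 685.59 ms.

686 ms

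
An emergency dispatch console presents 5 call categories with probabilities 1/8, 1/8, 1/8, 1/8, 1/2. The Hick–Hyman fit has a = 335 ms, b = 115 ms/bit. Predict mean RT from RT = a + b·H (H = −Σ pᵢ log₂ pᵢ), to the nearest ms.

565 ms

H = −Σ pᵢ log₂ pᵢ = 0.125·3 + 0.125·3 + 0.125·3 + 0.125·3 + 0.5·1 = 2.000 bits.
RT = 335 + 115 × 2.000 = 565.00 ms.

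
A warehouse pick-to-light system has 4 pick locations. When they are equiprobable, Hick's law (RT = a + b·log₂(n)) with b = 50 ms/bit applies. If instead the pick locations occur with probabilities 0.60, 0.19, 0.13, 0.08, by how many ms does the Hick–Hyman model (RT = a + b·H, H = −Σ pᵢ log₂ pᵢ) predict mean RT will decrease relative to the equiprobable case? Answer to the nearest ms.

The RT saving is b·ΔH. Equiprobable H₀ = log₂(4) = 2.0000 bits; with the given probabilities H = 1.5716 bits.
b·(H₀ − H) = 50 × (2.0000 − 1.5716) = 21.42 ms.

21 ms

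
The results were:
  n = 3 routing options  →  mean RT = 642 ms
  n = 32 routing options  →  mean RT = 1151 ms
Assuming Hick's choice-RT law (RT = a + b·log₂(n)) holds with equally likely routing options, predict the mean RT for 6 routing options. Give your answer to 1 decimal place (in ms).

791.0 ms

Solve the two-equation system in a and b:
  b = (1151 − 642) / (log₂ 32 − log₂ 3) = 509 / (5 − 1.5850) = 149.047 ms/bit
  a = 642 − 149.047 × 1.5850 = 405.767 ms
Then RT(6) = 405.767 + 149.047 × log₂ 6 = 405.767 + 149.047 × 2.5850 ≈ 791.047 ms.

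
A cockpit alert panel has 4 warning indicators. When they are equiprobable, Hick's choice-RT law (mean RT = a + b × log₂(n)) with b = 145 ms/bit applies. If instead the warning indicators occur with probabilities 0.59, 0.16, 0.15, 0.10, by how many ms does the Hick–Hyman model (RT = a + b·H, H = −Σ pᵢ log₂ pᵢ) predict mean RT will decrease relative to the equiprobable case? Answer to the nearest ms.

56 ms

Equiprobable entropy H₀ = log₂ 4 = 2.0000 bits.
Skewed entropy H = −Σ pᵢ log₂ pᵢ = 1.6149 bits.
ΔRT = b·(H₀ − H) = 145 × 0.3851 = 55.84 ms.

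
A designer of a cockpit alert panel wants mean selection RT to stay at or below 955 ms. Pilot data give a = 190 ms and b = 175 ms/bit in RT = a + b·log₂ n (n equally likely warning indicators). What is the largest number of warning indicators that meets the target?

Information budget: (955 − 190)/175 = 4.3714 bits, so n ≤ 2^4.3714 = 20.698 → at most 20.

20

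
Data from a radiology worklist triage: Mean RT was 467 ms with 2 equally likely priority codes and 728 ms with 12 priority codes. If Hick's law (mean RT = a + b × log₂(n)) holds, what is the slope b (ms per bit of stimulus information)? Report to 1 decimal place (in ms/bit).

The slope on a log₂ axis is (728 − 467) / (3.5850 − 1) = 100.969 ms/bit.

101.0 ms/bit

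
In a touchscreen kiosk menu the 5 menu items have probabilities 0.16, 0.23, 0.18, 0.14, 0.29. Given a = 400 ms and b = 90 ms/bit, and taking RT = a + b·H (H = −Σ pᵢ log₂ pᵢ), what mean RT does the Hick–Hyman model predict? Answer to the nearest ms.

H = 0.16·log₂(1/0.16) + 0.23·log₂(1/0.23) + 0.18·log₂(1/0.18) + 0.14·log₂(1/0.14) + 0.29·log₂(1/0.29) = 2.2710 bits.
RT = 400 + 90 × 2.2710 = 604.39 ms.

604 ms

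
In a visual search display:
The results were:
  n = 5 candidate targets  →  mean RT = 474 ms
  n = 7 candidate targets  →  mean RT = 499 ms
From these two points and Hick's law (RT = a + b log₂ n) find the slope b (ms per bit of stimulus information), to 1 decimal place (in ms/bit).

51.5 ms/bit

The slope on a log₂ axis is (499 − 474) / (2.8074 − 2.3219) = 51.501 ms/bit.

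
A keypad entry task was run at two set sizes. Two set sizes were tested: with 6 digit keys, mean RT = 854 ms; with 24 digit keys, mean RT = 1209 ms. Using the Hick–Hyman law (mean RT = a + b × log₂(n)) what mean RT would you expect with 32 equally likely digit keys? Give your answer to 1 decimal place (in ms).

1282.7 ms

Fit slope and intercept:
  b = (1209 − 854) / (log₂ 24 − log₂ 6) = 355 / (4.5850 − 2.5850) = 177.500 ms/bit
  a = 854 − 177.500 × 2.5850 = 395.169 ms
Then RT(32) = 395.169 + 177.500 × log₂ 32 = 395.169 + 177.500 × 5 ≈ 1282.669 ms.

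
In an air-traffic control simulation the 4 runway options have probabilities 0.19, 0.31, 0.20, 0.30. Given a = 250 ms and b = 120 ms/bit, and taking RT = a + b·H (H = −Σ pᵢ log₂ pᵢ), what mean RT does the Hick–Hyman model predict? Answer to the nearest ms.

486 ms

Entropy contributions −pᵢ log₂ pᵢ: 0.4552, 0.5238, 0.4644, 0.5211; sum H = 1.9645 bits.
RT = a + bH = 250 + 120·1.9645 = 485.74 ms.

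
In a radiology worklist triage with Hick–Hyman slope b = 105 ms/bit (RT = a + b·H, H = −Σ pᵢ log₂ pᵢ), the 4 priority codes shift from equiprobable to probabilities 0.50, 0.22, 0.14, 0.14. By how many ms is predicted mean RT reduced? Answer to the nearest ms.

The RT saving is b·ΔH. Equiprobable H₀ = log₂(4) = 2.0000 bits; with the given probabilities H = 1.7748 bits.
b·(H₀ − H) = 105 × (2.0000 − 1.7748) = 23.65 ms.

24 ms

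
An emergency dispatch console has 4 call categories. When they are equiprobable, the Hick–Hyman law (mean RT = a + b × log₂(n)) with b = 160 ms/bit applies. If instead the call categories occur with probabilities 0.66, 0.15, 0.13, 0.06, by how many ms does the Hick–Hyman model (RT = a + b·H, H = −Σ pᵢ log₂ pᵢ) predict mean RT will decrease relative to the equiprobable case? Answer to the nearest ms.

91 ms

The RT saving is b·ΔH. Equiprobable H₀ = log₂(4) = 2.0000 bits; with the given probabilities H = 1.4324 bits.
b·(H₀ − H) = 160 × (2.0000 − 1.4324) = 90.82 ms.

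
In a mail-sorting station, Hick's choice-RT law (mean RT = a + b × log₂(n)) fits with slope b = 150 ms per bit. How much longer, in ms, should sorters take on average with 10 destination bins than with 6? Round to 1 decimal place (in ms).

110.5 ms

The intercept a cancels: ΔRT = b·(log₂ n₂ − log₂ n₁) = b·log₂(n₂/n₁).
log₂(10) − log₂(6) = 3.3219 − 2.5850 = 0.7370.
ΔRT = 150 × 0.7370 = 110.545 ms.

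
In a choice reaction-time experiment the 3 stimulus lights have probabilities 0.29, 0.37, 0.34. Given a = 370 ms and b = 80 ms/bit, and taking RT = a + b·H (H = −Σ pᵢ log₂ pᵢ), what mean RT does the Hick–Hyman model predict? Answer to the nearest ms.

496 ms

H = 0.29·log₂(1/0.29) + 0.37·log₂(1/0.37) + 0.34·log₂(1/0.34) = 1.5778 bits.
RT = 370 + 80 × 1.5778 = 496.22 ms.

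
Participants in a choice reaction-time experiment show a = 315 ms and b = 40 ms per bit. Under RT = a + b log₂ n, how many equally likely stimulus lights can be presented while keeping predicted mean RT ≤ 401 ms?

Set 315 + 40·log₂ n ≤ 401 → log₂ n ≤ (401 − 315)/40 = 2.1500.
So n ≤ 2^2.1500 = 4.438; the largest integer n is 4.

4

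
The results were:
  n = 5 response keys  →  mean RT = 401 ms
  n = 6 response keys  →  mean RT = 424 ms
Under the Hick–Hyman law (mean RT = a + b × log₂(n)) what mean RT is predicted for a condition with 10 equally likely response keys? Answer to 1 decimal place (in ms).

Fit slope and intercept:
  b = (424 − 401) / (log₂ 6 − log₂ 5) = 23 / (2.5850 − 2.3219) = 87.441 ms/bit
  a = 401 − 87.441 × 2.3219 = 197.968 ms
Then RT(10) = 197.968 + 87.441 × log₂ 10 = 197.968 + 87.441 × 3.3219 ≈ 488.441 ms.

488.4 ms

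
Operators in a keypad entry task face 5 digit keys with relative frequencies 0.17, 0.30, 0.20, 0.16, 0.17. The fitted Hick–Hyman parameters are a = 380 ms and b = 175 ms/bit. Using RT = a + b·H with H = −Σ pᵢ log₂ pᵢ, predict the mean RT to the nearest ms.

779 ms

H = 0.17·log₂(1/0.17) + 0.30·log₂(1/0.30) + 0.20·log₂(1/0.20) + 0.16·log₂(1/0.16) + 0.17·log₂(1/0.17) = 2.2777 bits.
RT = 380 + 175 × 2.2777 = 778.59 ms.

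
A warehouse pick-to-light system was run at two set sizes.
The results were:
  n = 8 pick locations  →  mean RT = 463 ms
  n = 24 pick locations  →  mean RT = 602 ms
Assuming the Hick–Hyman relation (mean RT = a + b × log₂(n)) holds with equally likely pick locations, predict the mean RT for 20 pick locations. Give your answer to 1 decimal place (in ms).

With log₂ n on the abscissa the relation is linear; from the two conditions:
  b = (602 − 463) / (log₂ 24 − log₂ 8) = 139 / (4.5850 − 3) = 87.699 ms/bit
  a = 463 − 87.699 × 3 = 199.902 ms
Then RT(20) = 199.902 + 87.699 × log₂ 20 = 199.902 + 87.699 × 4.3219 ≈ 578.932 ms.

578.9 ms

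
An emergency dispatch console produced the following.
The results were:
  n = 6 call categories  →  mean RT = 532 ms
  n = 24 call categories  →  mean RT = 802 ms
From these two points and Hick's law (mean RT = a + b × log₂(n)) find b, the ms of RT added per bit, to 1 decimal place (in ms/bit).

The slope on a log₂ axis is (802 − 532) / (4.5850 − 2.5850) = 135.000 ms/bit.

135.0 ms/bit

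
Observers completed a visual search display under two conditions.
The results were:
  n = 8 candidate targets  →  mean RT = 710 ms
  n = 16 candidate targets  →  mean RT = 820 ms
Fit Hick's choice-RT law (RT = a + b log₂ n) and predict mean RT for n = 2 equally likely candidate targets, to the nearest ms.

490 ms

RT is linear in log₂ n, so two points fix the line:
  b = (820 − 710) / (log₂ 16 − log₂ 8) = 110 / (4 − 3) = 110 ms/bit
  a = 710 − 110 × 3 = 380 ms
Then RT(2) = 380 + 110 × log₂ 2 = 380 + 110 × 1 ≈ 490.000 ms.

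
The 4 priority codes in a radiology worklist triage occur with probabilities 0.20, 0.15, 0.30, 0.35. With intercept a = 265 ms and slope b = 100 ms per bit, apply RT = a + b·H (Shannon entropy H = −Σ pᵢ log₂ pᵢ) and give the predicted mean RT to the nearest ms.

Entropy contributions −pᵢ log₂ pᵢ: 0.4644, 0.4105, 0.5211, 0.5301; sum H = 1.9261 bits.
RT = a + bH = 265 + 100·1.9261 = 457.61 ms.

458 ms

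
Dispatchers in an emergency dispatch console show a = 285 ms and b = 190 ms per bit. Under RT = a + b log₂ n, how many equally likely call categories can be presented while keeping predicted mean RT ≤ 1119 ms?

Information budget: (1119 − 285)/190 = 4.3895 bits, so n ≤ 2^4.3895 = 20.959 → at most 20.

20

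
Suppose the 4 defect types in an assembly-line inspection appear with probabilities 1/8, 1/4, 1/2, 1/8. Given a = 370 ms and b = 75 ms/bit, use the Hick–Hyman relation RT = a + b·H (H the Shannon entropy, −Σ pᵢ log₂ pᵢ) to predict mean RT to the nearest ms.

H = −Σ pᵢ log₂ pᵢ = 0.125·3 + 0.25·2 + 0.5·1 + 0.125·3 = 1.750 bits.
RT = 370 + 75 × 1.750 = 501.25 ms.

501 ms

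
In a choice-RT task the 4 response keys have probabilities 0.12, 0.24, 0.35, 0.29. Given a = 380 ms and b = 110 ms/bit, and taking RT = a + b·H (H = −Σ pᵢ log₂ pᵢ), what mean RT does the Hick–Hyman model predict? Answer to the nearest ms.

590 ms

H = 0.12·log₂(1/0.12) + 0.24·log₂(1/0.24) + 0.35·log₂(1/0.35) + 0.29·log₂(1/0.29) = 1.9092 bits.
RT = 380 + 110 × 1.9092 = 590.01 ms.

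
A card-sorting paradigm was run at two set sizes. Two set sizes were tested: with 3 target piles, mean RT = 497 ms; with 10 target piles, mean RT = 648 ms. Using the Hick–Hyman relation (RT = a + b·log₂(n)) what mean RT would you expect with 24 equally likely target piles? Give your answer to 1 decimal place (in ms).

757.8 ms

Fit slope and intercept:
  b = (648 − 497) / (log₂ 10 − log₂ 3) = 151 / (3.3219 − 1.5850) = 86.933 ms/bit
  a = 497 − 86.933 × 1.5850 = 359.214 ms
Then RT(24) = 359.214 + 86.933 × log₂ 24 = 359.214 + 86.933 × 4.5850 ≈ 757.800 ms.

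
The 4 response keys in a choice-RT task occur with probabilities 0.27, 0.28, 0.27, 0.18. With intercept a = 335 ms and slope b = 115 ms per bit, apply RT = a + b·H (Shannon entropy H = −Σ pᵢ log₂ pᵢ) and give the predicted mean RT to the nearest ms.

Entropy contributions −pᵢ log₂ pᵢ: 0.5100, 0.5142, 0.5100, 0.4453; sum H = 1.9796 bits.
RT = a + bH = 335 + 115·1.9796 = 562.65 ms.

563 ms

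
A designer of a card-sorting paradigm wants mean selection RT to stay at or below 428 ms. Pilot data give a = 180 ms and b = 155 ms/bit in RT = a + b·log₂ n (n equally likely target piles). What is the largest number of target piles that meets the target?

Information budget: (428 − 180)/155 = 1.6000 bits, so n ≤ 2^1.6000 = 3.031 → at most 3.

3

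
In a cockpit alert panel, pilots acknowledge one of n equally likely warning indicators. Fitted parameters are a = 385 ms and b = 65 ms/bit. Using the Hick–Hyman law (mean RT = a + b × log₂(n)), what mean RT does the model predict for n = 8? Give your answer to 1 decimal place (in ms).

580.0 ms

log₂(8) = 3 bits, so RT = 385 + 65 × 3 ≈ 580.000 ms.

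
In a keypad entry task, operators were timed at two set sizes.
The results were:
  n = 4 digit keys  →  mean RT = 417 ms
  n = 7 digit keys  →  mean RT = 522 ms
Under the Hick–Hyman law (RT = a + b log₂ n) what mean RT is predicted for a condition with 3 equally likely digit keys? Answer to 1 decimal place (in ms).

363.0 ms

RT is linear in log₂ n, so two points fix the line:
  b = (522 − 417) / (log₂ 7 − log₂ 4) = 105 / (2.8074 − 2) = 130.054 ms/bit
  a = 417 − 130.054 × 2 = 156.891 ms
Then RT(3) = 156.891 + 130.054 × log₂ 3 = 156.891 + 130.054 × 1.5850 ≈ 363.023 ms.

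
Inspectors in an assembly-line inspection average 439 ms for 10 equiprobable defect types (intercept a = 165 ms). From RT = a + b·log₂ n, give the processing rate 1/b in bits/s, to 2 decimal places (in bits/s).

12.12 bits/s

Choice component = 439 − 165 = 274 ms over log₂(10) = 3.3219 bits.
b = 274 / 3.3219 = 82.482 ms/bit, so 1/b = 12.124 bits/s.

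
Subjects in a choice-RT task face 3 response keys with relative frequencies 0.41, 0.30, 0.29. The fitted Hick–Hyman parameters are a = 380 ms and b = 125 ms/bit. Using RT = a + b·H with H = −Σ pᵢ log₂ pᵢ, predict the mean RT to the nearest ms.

576 ms

H = 0.41·log₂(1/0.41) + 0.30·log₂(1/0.30) + 0.29·log₂(1/0.29) = 1.5664 bits.
RT = 380 + 125 × 1.5664 = 575.80 ms.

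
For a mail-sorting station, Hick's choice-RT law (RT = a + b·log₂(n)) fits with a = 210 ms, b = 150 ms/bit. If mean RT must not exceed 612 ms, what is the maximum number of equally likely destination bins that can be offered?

6

150·log₂ n ≤ 612 − 210 = 402, giving log₂ n ≤ 2.6800 and n ≤ 6.409. The largest whole number is 6.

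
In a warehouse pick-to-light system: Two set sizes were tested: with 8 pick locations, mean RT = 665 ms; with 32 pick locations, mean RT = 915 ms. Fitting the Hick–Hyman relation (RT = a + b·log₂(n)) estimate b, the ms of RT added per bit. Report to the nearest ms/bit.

The slope on a log₂ axis is (915 − 665) / (5 − 3) = 125 ms/bit.

125 ms/bit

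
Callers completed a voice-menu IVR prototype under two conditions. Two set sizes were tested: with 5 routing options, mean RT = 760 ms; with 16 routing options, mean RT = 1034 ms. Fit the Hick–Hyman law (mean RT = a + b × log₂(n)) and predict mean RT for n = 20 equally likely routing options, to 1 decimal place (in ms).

With log₂ n on the abscissa the relation is linear; from the two conditions:
  b = (1034 − 760) / (log₂ 16 − log₂ 5) = 274 / (4 − 2.3219) = 163.283 ms/bit
  a = 760 − 163.283 × 2.3219 = 380.869 ms
Then RT(20) = 380.869 + 163.283 × log₂ 20 = 380.869 + 163.283 × 4.3219 ≈ 1086.565 ms.

1086.6 ms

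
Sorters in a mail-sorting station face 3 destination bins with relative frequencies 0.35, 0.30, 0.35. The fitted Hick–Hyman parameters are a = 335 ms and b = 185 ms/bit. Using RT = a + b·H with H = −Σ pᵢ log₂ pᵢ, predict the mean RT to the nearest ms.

H = 0.35·log₂(1/0.35) + 0.30·log₂(1/0.30) + 0.35·log₂(1/0.35) = 1.5813 bits.
RT = 335 + 185 × 1.5813 = 627.54 ms.

628 ms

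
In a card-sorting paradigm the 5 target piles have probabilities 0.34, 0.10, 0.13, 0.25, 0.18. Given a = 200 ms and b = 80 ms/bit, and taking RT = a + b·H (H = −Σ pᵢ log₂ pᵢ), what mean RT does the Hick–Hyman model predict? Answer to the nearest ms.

375 ms

H = 0.34·log₂(1/0.34) + 0.10·log₂(1/0.10) + 0.13·log₂(1/0.13) + 0.25·log₂(1/0.25) + 0.18·log₂(1/0.18) = 2.1893 bits.
RT = 200 + 80 × 2.1893 = 375.15 ms.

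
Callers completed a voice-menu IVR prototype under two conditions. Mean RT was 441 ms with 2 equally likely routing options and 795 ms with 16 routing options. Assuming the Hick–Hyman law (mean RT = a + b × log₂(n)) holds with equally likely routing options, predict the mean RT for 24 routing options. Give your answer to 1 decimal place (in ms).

Solve the two-equation system in a and b:
  b = (795 − 441) / (log₂ 16 − log₂ 2) = 354 / (4 − 1) = 118.000 ms/bit
  a = 441 − 118.000 × 1 = 323.000 ms
Then RT(24) = 323.000 + 118.000 × log₂ 24 = 323.000 + 118.000 × 4.5850 ≈ 864.026 ms.

864.0 ms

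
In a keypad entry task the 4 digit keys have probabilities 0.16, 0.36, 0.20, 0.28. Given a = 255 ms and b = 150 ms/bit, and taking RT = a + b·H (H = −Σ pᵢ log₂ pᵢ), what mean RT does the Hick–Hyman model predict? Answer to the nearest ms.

Entropy contributions −pᵢ log₂ pᵢ: 0.4230, 0.5306, 0.4644, 0.5142; sum H = 1.9322 bits.
RT = a + bH = 255 + 150·1.9322 = 544.84 ms.

545 ms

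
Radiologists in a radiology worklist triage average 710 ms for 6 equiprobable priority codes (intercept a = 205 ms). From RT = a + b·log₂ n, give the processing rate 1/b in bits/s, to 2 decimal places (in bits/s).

b = (710 − 205)/log₂ 6 = 505/2.5850 = 195.361 ms per bit = 0.19536 s/bit; the reciprocal is 5.119 bits/s.

5.12 bits/s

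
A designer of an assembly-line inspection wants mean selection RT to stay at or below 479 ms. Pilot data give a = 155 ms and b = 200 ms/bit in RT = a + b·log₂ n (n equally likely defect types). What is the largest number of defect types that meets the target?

3

200·log₂ n ≤ 479 − 155 = 324, giving log₂ n ≤ 1.6200 and n ≤ 3.074. The largest whole number is 3.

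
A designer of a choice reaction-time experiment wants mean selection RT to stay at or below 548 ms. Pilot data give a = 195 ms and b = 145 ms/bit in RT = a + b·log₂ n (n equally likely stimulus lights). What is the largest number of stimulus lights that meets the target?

145·log₂ n ≤ 548 − 195 = 353, giving log₂ n ≤ 2.4345 and n ≤ 5.406. The largest whole number is 5.

5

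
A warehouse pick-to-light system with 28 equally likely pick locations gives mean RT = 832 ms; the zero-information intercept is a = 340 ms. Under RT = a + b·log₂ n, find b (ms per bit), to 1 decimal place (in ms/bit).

102.3 ms/bit

28 alternatives carry log₂ 28 = 4.8074 bits; the choice cost is 832 − 340 = 492 ms, so b = 492/4.8074 = 102.343 ms/bit.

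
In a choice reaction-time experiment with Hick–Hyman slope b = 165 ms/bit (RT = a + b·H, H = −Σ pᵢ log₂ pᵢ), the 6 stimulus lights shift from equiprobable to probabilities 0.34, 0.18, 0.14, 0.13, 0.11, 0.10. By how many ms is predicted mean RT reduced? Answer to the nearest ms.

24 ms

The RT saving is b·ΔH. Equiprobable H₀ = log₂(6) = 2.5850 bits; with the given probabilities H = 2.4367 bits.
b·(H₀ − H) = 165 × (2.5850 − 2.4367) = 24.46 ms.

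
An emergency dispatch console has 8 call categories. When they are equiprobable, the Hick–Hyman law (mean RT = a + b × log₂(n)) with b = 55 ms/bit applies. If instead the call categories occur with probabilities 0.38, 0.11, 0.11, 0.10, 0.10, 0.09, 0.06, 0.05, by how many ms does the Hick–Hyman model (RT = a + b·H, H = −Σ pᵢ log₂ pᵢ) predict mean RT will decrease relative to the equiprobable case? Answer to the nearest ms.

18 ms

Equiprobable entropy H₀ = log₂ 8 = 3.0000 bits.
Skewed entropy H = −Σ pᵢ log₂ pᵢ = 2.6677 bits.
ΔRT = b·(H₀ − H) = 55 × 0.3323 = 18.28 ms.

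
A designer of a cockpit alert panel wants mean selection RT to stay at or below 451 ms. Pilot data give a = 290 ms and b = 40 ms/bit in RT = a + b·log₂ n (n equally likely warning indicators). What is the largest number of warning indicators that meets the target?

16

40·log₂ n ≤ 451 − 290 = 161, giving log₂ n ≤ 4.0250 and n ≤ 16.280. The largest whole number is 16.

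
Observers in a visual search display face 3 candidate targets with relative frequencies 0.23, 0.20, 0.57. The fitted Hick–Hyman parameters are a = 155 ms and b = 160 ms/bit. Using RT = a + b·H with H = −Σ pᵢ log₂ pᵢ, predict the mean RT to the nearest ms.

Entropy contributions −pᵢ log₂ pᵢ: 0.4877, 0.4644, 0.4623; sum H = 1.4143 bits.
RT = a + bH = 155 + 160·1.4143 = 381.29 ms.

381 ms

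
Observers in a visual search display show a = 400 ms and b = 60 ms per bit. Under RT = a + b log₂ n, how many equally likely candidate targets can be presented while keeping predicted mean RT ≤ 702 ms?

Set 400 + 60·log₂ n ≤ 702 → log₂ n ≤ (702 − 400)/60 = 5.0333.
So n ≤ 2^5.0333 = 32.748; the largest integer n is 32.

32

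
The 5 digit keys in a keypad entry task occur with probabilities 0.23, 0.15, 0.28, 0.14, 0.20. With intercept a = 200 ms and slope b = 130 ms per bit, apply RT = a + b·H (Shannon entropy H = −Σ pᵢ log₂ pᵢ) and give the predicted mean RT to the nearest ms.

496 ms

H = 0.23·log₂(1/0.23) + 0.15·log₂(1/0.15) + 0.28·log₂(1/0.28) + 0.14·log₂(1/0.14) + 0.20·log₂(1/0.20) = 2.2739 bits.
RT = 200 + 130 × 2.2739 = 495.61 ms.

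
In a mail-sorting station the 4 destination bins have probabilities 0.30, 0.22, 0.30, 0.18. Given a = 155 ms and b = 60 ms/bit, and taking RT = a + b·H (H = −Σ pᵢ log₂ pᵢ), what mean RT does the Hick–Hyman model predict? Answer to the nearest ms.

Entropy contributions −pᵢ log₂ pᵢ: 0.5211, 0.4806, 0.5211, 0.4453; sum H = 1.9681 bits.
RT = a + bH = 155 + 60·1.9681 = 273.08 ms.

273 ms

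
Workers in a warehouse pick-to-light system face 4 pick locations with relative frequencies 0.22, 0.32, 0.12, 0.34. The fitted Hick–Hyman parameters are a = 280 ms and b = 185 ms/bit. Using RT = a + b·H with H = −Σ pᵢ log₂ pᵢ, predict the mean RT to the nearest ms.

632 ms

Entropy contributions −pᵢ log₂ pᵢ: 0.4806, 0.5260, 0.3671, 0.5292; sum H = 1.9028 bits.
RT = a + bH = 280 + 185·1.9028 = 632.03 ms.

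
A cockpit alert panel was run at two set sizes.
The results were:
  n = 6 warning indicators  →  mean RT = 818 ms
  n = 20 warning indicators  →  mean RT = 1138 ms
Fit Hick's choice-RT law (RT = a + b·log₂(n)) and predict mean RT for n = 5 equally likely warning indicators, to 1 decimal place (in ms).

With log₂ n on the abscissa the relation is linear; from the two conditions:
  b = (1138 − 818) / (log₂ 20 − log₂ 6) = 320 / (4.3219 − 2.5850) = 184.229 ms/bit
  a = 818 − 184.229 × 2.5850 = 341.774 ms
Then RT(5) = 341.774 + 184.229 × log₂ 5 = 341.774 + 184.229 × 2.3219 ≈ 769.541 ms.

769.5 ms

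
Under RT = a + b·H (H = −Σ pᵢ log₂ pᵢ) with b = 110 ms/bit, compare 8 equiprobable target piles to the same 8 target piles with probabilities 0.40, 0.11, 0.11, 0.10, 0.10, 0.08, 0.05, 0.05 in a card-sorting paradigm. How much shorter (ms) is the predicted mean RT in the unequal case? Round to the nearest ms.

Equiprobable entropy H₀ = log₂ 8 = 3.0000 bits.
Skewed entropy H = −Σ pᵢ log₂ pᵢ = 2.6174 bits.
ΔRT = b·(H₀ − H) = 110 × 0.3826 = 42.08 ms.

42 ms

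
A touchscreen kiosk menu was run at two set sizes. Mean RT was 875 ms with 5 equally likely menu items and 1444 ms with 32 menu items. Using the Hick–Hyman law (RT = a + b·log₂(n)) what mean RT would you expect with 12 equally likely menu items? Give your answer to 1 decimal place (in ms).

RT is linear in log₂ n, so two points fix the line:
  b = (1444 − 875) / (log₂ 32 − log₂ 5) = 569 / (5 − 2.3219) = 212.466 ms/bit
  a = 875 − 212.466 × 2.3219 = 381.669 ms
Then RT(12) = 381.669 + 212.466 × log₂ 12 = 381.669 + 212.466 × 3.5850 ≈ 1143.352 ms.

1143.4 ms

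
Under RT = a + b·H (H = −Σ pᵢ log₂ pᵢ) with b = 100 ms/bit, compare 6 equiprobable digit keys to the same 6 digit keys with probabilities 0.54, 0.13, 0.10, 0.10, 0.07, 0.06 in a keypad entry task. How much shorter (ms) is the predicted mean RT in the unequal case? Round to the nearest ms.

The RT saving is b·ΔH. Equiprobable H₀ = log₂(6) = 2.5850 bits; with the given probabilities H = 2.0392 bits.
b·(H₀ − H) = 100 × (2.5850 − 2.0392) = 54.58 ms.

55 ms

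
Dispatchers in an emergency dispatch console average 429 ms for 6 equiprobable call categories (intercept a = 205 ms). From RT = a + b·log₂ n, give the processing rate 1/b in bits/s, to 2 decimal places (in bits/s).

11.54 bits/s

Choice component = 429 − 205 = 224 ms over log₂(6) = 2.5850 bits.
b = 224 / 2.5850 = 86.655 ms/bit, so 1/b = 11.540 bits/s.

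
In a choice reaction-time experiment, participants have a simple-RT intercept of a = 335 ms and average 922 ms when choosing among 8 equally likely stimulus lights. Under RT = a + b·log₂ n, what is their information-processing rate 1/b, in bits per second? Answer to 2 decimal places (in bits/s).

b = (922 − 335)/log₂ 8 = 587/3 = 195.667 ms per bit = 0.19567 s/bit; the reciprocal is 5.111 bits/s.

5.11 bits/s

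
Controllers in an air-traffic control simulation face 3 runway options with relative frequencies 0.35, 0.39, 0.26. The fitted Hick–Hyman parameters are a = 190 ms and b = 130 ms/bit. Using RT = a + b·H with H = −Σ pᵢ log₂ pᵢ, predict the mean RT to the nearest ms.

393 ms

H = 0.35·log₂(1/0.35) + 0.39·log₂(1/0.39) + 0.26·log₂(1/0.26) = 1.5652 bits.
RT = 190 + 130 × 1.5652 = 393.47 ms.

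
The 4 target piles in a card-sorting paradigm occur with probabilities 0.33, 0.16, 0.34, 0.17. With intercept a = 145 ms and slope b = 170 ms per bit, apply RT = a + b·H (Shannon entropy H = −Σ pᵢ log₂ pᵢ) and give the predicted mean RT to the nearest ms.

Entropy contributions −pᵢ log₂ pᵢ: 0.5278, 0.4230, 0.5292, 0.4346; sum H = 1.9146 bits.
RT = a + bH = 145 + 170·1.9146 = 470.48 ms.

470 ms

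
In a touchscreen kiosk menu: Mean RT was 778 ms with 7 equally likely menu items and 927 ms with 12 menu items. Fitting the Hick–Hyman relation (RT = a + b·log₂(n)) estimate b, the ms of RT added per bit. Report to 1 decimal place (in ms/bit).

Slope: b = (927 − 778) / (log₂ 12 − log₂ 7) = 149/0.7776 = 191.613 ms/bit.

191.6 ms/bit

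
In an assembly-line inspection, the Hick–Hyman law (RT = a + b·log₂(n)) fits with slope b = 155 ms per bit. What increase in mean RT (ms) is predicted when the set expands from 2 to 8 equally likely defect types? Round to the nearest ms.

ΔRT = (a + b log₂ n₂) − (a + b log₂ n₁) = b·(log₂ n₂ − log₂ n₁).
log₂(8) − log₂(2) = log₂(8/2) = log₂(4) = 2.
ΔRT = 155 × 2.0000 = 310.000 ms.

310 ms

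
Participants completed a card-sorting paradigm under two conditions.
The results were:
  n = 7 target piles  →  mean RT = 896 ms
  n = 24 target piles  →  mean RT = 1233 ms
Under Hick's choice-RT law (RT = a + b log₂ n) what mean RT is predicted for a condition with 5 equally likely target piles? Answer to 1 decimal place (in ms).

804.0 ms

Solve the two-equation system in a and b:
  b = (1233 − 896) / (log₂ 24 − log₂ 7) = 337 / (4.5850 − 2.8074) = 189.581 ms/bit
  a = 896 − 189.581 × 2.8074 = 363.780 ms
Then RT(5) = 363.780 + 189.581 × log₂ 5 = 363.780 + 189.581 × 2.3219 ≈ 803.972 ms.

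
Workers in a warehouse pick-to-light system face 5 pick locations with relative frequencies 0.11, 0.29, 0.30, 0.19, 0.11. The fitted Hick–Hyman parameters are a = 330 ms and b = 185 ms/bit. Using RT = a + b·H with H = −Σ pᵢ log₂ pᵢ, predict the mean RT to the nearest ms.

736 ms

Entropy contributions −pᵢ log₂ pᵢ: 0.3503, 0.5179, 0.5211, 0.4552, 0.3503; sum H = 2.1948 bits.
RT = a + bH = 330 + 185·2.1948 = 736.04 ms.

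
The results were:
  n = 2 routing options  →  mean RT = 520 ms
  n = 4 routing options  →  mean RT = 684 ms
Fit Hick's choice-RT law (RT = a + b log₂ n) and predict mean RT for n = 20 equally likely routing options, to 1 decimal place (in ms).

1064.8 ms

Solve the two-equation system in a and b:
  b = (684 − 520) / (log₂ 4 − log₂ 2) = 164 / (2 − 1) = 164.000 ms/bit
  a = 520 − 164.000 × 1 = 356.000 ms
Then RT(20) = 356.000 + 164.000 × log₂ 20 = 356.000 + 164.000 × 4.3219 ≈ 1064.796 ms.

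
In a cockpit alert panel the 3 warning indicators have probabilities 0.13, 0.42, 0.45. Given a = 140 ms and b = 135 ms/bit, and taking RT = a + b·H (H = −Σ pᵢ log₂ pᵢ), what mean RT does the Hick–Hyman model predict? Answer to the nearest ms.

333 ms

H = 0.13·log₂(1/0.13) + 0.42·log₂(1/0.42) + 0.45·log₂(1/0.45) = 1.4267 bits.
RT = 140 + 135 × 1.4267 = 332.60 ms.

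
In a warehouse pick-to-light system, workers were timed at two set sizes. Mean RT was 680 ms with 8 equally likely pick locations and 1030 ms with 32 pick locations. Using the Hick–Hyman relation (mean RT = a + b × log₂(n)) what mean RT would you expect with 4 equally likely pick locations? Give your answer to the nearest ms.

RT is linear in log₂ n, so two points fix the line:
  b = (1030 − 680) / (log₂ 32 − log₂ 8) = 350 / (5 − 3) = 175 ms/bit
  a = 680 − 175 × 3 = 155 ms
Then RT(4) = 155 + 175 × log₂ 4 = 155 + 175 × 2 ≈ 505.000 ms.

505 ms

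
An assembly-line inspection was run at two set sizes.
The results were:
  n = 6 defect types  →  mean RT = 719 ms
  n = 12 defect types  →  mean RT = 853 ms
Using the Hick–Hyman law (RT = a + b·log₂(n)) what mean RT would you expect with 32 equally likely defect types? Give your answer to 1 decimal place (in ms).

With log₂ n on the abscissa the relation is linear; from the two conditions:
  b = (853 − 719) / (log₂ 12 − log₂ 6) = 134 / (3.5850 − 2.5850) = 134.000 ms/bit
  a = 719 − 134.000 × 2.5850 = 372.615 ms
Then RT(32) = 372.615 + 134.000 × log₂ 32 = 372.615 + 134.000 × 5 ≈ 1042.615 ms.

1042.6 ms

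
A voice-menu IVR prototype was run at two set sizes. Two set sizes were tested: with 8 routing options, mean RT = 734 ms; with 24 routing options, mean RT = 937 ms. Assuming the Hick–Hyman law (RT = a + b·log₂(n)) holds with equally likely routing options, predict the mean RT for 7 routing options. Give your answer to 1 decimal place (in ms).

709.3 ms

With log₂ n on the abscissa the relation is linear; from the two conditions:
  b = (937 − 734) / (log₂ 24 − log₂ 8) = 203 / (4.5850 − 3) = 128.079 ms/bit
  a = 734 − 128.079 × 3 = 349.764 ms
Then RT(7) = 349.764 + 128.079 × log₂ 7 = 349.764 + 128.079 × 2.8074 ≈ 709.326 ms.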